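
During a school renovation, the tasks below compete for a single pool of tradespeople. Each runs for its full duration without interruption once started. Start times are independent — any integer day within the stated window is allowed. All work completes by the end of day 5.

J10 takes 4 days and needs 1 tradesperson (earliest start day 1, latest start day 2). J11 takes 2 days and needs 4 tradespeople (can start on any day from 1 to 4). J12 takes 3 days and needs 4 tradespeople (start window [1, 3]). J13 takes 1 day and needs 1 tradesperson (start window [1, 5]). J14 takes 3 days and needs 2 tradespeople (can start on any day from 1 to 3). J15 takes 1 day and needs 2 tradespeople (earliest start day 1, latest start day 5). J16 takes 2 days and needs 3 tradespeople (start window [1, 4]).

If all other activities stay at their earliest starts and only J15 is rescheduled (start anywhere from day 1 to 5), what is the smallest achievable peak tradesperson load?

15

J15@1: d1:17  d2:14  d3:7  d4:1  d5:0 → peak 17
J15@2: d1:15  d2:16  d3:7  d4:1  d5:0 → peak 16
J15@3: d1:15  d2:14  d3:9  d4:1  d5:0 → peak 15
J15@4: d1:15  d2:14  d3:7  d4:3  d5:0 → peak 15
J15@5: d1:15  d2:14  d3:7  d4:1  d5:2 → peak 15
Best is J15@3, peak 15.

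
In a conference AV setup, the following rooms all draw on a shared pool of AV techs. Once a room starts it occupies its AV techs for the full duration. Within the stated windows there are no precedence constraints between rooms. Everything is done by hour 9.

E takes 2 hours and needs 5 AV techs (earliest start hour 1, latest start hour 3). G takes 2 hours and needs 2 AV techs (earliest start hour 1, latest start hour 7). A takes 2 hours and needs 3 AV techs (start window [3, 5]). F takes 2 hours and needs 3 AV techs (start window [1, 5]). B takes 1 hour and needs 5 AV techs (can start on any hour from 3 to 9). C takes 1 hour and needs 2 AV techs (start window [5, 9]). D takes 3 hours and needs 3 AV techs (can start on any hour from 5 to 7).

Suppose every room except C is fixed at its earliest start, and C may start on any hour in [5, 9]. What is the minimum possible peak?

C@5: h1:10  h2:10  h3:8  h4:3  h5:5  h6:3  h7:3  h8:0  h9:0 → peak 10
C@6: h1:10  h2:10  h3:8  h4:3  h5:3  h6:5  h7:3  h8:0  h9:0 → peak 10
C@7: h1:10  h2:10  h3:8  h4:3  h5:3  h6:3  h7:5  h8:0  h9:0 → peak 10
C@8: h1:10  h2:10  h3:8  h4:3  h5:3  h6:3  h7:3  h8:2  h9:0 → peak 10
C@9: h1:10  h2:10  h3:8  h4:3  h5:3  h6:3  h7:3  h8:0  h9:2 → peak 10
Best is C@5, peak 10.

10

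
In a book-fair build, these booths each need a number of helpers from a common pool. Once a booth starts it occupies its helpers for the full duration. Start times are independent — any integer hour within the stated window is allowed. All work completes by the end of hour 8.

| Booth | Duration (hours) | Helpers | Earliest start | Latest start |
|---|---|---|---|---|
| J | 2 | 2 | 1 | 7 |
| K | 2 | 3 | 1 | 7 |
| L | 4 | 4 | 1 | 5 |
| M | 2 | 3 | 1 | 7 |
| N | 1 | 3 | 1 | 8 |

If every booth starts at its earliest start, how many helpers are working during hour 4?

4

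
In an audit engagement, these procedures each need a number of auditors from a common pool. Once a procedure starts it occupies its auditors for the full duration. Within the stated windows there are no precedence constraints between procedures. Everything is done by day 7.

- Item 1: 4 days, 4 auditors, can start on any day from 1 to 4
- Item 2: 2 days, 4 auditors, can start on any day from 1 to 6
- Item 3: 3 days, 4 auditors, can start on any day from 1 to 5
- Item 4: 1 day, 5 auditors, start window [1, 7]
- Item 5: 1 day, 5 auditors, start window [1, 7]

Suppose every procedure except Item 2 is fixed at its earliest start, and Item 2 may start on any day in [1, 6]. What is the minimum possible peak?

Item 2@1: d1:22  d2:12  d3:8  d4:4  d5:0  d6:0  d7:0 → peak 22
Item 2@2: d1:18  d2:12  d3:12  d4:4  d5:0  d6:0  d7:0 → peak 18
Item 2@3: d1:18  d2:8  d3:12  d4:8  d5:0  d6:0  d7:0 → peak 18
Item 2@4: d1:18  d2:8  d3:8  d4:8  d5:4  d6:0  d7:0 → peak 18
Item 2@5: d1:18  d2:8  d3:8  d4:4  d5:4  d6:4  d7:0 → peak 18
Item 2@6: d1:18  d2:8  d3:8  d4:4  d5:0  d6:4  d7:4 → peak 18
Best is Item 2@2, peak 18.

18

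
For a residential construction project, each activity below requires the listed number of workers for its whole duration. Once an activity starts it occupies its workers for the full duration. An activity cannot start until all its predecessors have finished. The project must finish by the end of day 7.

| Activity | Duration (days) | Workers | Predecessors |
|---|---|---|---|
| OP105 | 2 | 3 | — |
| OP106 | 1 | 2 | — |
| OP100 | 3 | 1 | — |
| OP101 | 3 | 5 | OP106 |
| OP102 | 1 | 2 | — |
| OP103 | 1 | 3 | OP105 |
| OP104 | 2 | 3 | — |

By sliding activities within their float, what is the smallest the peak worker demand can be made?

6

Early-start (OP105@1, OP106@1, OP100@1, OP101@2, OP102@1, OP103@3, OP104@1) gives peak 12: d1:11  d2:12  d3:9  d4:5  d5:0  d6:0  d7:0.
Shift OP101→3, OP102→2, OP103→6, OP104→6.
Schedule OP105@1, OP106@1, OP100@1, OP101@3, OP102@2, OP103@6, OP104@6: d1:6  d2:6  d3:6  d4:5  d5:5  d6:6  d7:3 — peak 6.
Total worker-days = 37 over 7 days ⇒ peak ≥ ⌈37/7⌉ = 6, so 6 is optimal.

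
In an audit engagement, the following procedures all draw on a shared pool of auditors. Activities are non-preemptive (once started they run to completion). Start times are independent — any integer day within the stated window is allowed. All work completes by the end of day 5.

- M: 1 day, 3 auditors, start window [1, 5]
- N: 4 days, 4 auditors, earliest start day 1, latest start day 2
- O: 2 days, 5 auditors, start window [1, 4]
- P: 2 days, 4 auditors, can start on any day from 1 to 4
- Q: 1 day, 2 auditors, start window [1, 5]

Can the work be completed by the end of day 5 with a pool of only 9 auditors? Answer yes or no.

yes

Schedule M@1, N@1, O@2, P@4, Q@1: d1:9  d2:9  d3:9  d4:8  d5:4 — peak 9 ≤ 9.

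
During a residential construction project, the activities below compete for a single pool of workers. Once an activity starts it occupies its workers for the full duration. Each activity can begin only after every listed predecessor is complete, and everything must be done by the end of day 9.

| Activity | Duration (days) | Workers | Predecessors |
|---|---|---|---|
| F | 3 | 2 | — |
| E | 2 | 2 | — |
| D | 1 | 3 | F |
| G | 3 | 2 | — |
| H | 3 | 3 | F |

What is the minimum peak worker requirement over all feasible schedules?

Early-start (F@1, E@1, D@4, G@1, H@4) gives peak 6: d1:6  d2:6  d3:4  d4:6  d5:3  d6:3  d7:0  d8:0  d9:0.
Shift D→6, G→3, H→7.
Schedule F@1, E@1, D@6, G@3, H@7: d1:4  d2:4  d3:4  d4:2  d5:2  d6:3  d7:3  d8:3  d9:3 — peak 4.
Total worker-days = 28 over 9 days ⇒ peak ≥ ⌈28/9⌉ = 4, so 4 is optimal.

4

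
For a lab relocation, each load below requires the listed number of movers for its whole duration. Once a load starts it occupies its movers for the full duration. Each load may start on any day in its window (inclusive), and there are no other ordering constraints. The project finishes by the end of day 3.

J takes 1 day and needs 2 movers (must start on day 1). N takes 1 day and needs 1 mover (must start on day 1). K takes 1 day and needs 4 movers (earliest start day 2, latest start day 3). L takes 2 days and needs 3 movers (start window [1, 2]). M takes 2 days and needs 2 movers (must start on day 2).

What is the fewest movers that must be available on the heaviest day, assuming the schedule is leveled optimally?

Early-start (J@1, N@1, K@2, L@1, M@2) gives peak 9: d1:6  d2:9  d3:2.
Shift K→3.
Schedule J@1, N@1, K@3, L@1, M@2: d1:6  d2:5  d3:6 — peak 6.
Total mover-days = 17 over 3 days ⇒ peak ≥ ⌈17/3⌉ = 6, so 6 is optimal.

6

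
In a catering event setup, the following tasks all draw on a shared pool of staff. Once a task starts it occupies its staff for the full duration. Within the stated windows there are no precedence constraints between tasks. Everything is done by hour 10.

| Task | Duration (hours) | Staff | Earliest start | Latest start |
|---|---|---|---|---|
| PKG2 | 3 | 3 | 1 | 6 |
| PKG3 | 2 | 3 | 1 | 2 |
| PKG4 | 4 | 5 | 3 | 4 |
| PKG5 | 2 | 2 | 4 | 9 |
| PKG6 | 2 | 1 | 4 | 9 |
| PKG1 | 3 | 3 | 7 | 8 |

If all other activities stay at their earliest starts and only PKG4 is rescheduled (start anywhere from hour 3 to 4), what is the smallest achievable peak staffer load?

PKG4@3: h1:6  h2:6  h3:8  h4:8  h5:8  h6:5  h7:3  h8:3  h9:3  h10:0 → peak 8
PKG4@4: h1:6  h2:6  h3:3  h4:8  h5:8  h6:5  h7:8  h8:3  h9:3  h10:0 → peak 8
Best is PKG4@3, peak 8.

8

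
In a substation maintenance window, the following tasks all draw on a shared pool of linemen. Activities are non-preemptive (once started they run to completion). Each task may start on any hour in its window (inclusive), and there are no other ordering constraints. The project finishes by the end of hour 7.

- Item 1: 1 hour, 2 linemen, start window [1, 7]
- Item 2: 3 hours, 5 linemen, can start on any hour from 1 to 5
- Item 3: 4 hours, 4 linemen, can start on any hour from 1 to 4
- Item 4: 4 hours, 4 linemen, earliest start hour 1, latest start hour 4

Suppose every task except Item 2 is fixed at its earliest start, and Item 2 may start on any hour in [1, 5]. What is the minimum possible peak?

Item 2@1: h1:15  h2:13  h3:13  h4:8  h5:0  h6:0  h7:0 → peak 15
Item 2@2: h1:10  h2:13  h3:13  h4:13  h5:0  h6:0  h7:0 → peak 13
Item 2@3: h1:10  h2:8  h3:13  h4:13  h5:5  h6:0  h7:0 → peak 13
Item 2@4: h1:10  h2:8  h3:8  h4:13  h5:5  h6:5  h7:0 → peak 13
Item 2@5: h1:10  h2:8  h3:8  h4:8  h5:5  h6:5  h7:5 → peak 10
Best is Item 2@5, peak 10.

10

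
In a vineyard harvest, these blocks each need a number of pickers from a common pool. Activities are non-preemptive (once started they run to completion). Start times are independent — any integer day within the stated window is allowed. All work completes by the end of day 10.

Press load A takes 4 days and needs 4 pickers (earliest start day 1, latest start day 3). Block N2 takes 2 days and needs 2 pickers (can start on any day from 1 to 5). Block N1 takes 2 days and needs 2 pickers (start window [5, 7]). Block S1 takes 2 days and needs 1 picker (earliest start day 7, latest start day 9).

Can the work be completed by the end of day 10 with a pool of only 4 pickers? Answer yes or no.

yes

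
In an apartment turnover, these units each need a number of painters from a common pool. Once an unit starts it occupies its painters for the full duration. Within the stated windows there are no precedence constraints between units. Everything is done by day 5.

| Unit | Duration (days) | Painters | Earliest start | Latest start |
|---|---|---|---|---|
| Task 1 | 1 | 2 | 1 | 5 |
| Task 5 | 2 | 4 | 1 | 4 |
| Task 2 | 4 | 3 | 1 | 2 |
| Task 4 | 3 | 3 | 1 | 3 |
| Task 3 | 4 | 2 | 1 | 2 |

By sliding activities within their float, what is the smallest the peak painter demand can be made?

Early-start (Task 1@1, Task 5@1, Task 2@1, Task 4@1, Task 3@1) gives peak 14: d1:14  d2:12  d3:8  d4:5  d5:0.
Shift Task 4→3, Task 3→2.
Schedule Task 1@1, Task 5@1, Task 2@1, Task 4@3, Task 3@2: d1:9  d2:9  d3:8  d4:8  d5:5 — peak 9.

9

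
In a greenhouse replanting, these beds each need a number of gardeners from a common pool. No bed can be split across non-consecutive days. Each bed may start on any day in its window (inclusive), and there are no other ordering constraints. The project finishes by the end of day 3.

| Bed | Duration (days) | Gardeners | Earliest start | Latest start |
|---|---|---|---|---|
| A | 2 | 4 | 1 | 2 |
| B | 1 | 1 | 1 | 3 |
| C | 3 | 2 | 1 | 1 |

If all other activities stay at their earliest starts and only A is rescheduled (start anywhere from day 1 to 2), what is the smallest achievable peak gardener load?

6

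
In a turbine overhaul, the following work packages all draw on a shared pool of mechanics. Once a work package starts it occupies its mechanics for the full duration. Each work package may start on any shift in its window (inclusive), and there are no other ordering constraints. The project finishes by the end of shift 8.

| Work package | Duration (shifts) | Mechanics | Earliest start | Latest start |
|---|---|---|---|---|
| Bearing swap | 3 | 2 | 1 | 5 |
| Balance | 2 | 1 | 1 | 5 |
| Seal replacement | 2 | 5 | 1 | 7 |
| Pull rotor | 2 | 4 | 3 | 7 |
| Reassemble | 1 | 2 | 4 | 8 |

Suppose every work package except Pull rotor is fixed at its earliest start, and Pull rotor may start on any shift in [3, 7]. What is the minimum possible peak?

Pull rotor@3: s1:8  s2:8  s3:6  s4:6  s5:0  s6:0  s7:0  s8:0 → peak 8
Pull rotor@4: s1:8  s2:8  s3:2  s4:6  s5:4  s6:0  s7:0  s8:0 → peak 8
Pull rotor@5: s1:8  s2:8  s3:2  s4:2  s5:4  s6:4  s7:0  s8:0 → peak 8
Pull rotor@6: s1:8  s2:8  s3:2  s4:2  s5:0  s6:4  s7:4  s8:0 → peak 8
Pull rotor@7: s1:8  s2:8  s3:2  s4:2  s5:0  s6:0  s7:4  s8:4 → peak 8
Best is Pull rotor@3, peak 8.

8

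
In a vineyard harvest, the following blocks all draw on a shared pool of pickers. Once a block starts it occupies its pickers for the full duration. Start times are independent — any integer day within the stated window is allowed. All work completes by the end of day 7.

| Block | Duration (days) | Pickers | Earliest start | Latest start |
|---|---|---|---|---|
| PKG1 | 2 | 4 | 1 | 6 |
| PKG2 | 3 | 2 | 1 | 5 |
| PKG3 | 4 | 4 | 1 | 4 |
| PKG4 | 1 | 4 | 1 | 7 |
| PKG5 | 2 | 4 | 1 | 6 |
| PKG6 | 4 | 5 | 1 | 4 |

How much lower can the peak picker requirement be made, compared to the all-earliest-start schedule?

Early-start peak: d1:23  d2:19  d3:11  d4:9  d5:0  d6:0  d7:0 ⇒ 23.
Leveled (PKG1@1, PKG2@1, PKG3@1, PKG4@3, PKG5@5, PKG6@4): d1:10  d2:10  d3:10  d4:9  d5:9  d6:9  d7:5 ⇒ 10.
Reduction 23 − 10 = 13.

13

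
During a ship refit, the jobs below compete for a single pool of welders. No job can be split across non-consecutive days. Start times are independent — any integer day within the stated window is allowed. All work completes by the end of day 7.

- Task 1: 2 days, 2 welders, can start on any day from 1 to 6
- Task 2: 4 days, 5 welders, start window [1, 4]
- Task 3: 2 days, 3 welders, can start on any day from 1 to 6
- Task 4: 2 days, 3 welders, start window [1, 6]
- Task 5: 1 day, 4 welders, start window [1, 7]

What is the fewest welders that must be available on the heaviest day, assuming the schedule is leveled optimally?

7

Early-start (Task 1@1, Task 2@1, Task 3@1, Task 4@1, Task 5@1) gives peak 17: d1:17  d2:13  d3:5  d4:5  d5:0  d6:0  d7:0.
Shift Task 3→5, Task 4→5, Task 5→7.
Schedule Task 1@1, Task 2@1, Task 3@5, Task 4@5, Task 5@7: d1:7  d2:7  d3:5  d4:5  d5:6  d6:6  d7:4 — peak 7.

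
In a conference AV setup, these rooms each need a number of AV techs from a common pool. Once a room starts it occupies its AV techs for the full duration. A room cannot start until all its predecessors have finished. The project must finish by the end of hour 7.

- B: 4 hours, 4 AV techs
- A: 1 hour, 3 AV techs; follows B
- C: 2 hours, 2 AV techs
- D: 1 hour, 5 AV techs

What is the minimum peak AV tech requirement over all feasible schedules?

5

Early-start (B@1, A@5, C@1, D@1) gives peak 11: h1:11  h2:6  h3:4  h4:4  h5:3  h6:0  h7:0.
Shift C→5, D→7.
Schedule B@1, A@5, C@5, D@7: h1:4  h2:4  h3:4  h4:4  h5:5  h6:2  h7:5 — peak 5.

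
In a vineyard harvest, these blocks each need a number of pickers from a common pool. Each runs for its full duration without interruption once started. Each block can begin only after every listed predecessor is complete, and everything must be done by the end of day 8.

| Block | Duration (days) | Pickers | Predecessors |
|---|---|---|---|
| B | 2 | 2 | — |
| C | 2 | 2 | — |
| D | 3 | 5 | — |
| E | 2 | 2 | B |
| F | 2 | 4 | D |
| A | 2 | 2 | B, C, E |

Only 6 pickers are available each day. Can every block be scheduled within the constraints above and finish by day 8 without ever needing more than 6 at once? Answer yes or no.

no

The minimum achievable peak is 7; 6 < 7, so no feasible schedule stays within the cap.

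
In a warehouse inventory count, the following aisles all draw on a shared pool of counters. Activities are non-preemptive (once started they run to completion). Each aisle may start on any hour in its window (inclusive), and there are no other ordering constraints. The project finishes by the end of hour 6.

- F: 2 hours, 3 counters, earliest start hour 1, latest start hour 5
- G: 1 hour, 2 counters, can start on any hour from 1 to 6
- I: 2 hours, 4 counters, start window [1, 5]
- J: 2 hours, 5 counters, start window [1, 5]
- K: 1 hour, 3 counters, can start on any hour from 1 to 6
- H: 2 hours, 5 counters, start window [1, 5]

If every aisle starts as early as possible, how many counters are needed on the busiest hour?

22

Early-start schedule: F@1, G@1, I@1, J@1, K@1, H@1.
Load per hour: hour 1: 22, hour 2: 17, hour 3: 0, hour 4: 0, hour 5: 0, hour 6: 0.
Peak is 22.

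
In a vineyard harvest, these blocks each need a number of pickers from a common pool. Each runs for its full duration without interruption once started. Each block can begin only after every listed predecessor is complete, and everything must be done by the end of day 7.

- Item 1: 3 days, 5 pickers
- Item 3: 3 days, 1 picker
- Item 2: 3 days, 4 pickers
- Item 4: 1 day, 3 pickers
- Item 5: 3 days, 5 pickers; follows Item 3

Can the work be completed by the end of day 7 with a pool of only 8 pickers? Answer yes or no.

no

The minimum achievable peak is 9; 8 < 9, so no feasible schedule stays within the cap.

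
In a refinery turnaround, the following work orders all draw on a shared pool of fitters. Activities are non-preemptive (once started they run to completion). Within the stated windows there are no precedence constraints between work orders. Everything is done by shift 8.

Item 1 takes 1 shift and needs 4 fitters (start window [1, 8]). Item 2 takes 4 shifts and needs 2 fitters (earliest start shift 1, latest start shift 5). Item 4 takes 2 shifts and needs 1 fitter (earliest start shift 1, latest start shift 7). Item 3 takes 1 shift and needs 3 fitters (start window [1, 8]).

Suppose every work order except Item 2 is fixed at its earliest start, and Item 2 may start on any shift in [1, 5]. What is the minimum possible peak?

8

Item 2@1: s1:10  s2:3  s3:2  s4:2  s5:0  s6:0  s7:0  s8:0 → peak 10
Item 2@2: s1:8  s2:3  s3:2  s4:2  s5:2  s6:0  s7:0  s8:0 → peak 8
Item 2@3: s1:8  s2:1  s3:2  s4:2  s5:2  s6:2  s7:0  s8:0 → peak 8
Item 2@4: s1:8  s2:1  s3:0  s4:2  s5:2  s6:2  s7:2  s8:0 → peak 8
Item 2@5: s1:8  s2:1  s3:0  s4:0  s5:2  s6:2  s7:2  s8:2 → peak 8
Best is Item 2@2, peak 8.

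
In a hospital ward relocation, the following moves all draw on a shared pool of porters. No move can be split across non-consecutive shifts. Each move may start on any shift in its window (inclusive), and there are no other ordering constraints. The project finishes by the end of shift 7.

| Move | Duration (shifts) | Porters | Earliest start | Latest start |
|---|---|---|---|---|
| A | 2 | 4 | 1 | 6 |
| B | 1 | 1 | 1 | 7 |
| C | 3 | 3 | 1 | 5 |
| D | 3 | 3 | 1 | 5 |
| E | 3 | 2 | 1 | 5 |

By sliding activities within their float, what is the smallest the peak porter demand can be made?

6

Early-start (A@1, B@1, C@1, D@1, E@1) gives peak 13: s1:13  s2:12  s3:8  s4:0  s5:0  s6:0  s7:0.
Shift C→3, D→5, E→2.
Schedule A@1, B@1, C@3, D@5, E@2: s1:5  s2:6  s3:5  s4:5  s5:6  s6:3  s7:3 — peak 6.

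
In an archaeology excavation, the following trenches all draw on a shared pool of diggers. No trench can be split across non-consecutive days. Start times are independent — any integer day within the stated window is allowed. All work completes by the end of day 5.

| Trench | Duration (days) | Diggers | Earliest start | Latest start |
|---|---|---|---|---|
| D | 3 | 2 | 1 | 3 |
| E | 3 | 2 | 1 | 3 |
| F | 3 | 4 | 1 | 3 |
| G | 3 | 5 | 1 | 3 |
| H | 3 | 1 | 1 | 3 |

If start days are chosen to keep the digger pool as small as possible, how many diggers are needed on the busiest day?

Schedule D@1, E@1, F@1, G@1, H@1: d1:14  d2:14  d3:14  d4:0  d5:0 — peak 14.

14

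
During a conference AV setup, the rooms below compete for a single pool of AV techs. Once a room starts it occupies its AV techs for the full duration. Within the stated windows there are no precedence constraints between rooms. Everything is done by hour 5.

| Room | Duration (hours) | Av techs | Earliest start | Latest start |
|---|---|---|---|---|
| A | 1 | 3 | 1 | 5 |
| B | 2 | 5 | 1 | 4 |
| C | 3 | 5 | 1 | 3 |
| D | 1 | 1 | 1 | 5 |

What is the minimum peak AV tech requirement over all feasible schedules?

Early-start (A@1, B@1, C@1, D@1) gives peak 14: h1:14  h2:10  h3:5  h4:0  h5:0.
Shift C→3, D→2.
Schedule A@1, B@1, C@3, D@2: h1:8  h2:6  h3:5  h4:5  h5:5 — peak 8.

8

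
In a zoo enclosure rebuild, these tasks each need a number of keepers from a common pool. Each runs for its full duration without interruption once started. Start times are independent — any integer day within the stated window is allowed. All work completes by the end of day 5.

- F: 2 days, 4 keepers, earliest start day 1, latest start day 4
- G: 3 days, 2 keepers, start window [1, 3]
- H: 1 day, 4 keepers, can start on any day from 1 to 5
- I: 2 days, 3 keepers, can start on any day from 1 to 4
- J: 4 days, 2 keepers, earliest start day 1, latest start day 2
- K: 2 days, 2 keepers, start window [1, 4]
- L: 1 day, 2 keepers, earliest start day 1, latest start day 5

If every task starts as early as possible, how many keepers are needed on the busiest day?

Early-start schedule: F@1, G@1, H@1, I@1, J@1, K@1, L@1.
Load per day: day 1: 19, day 2: 13, day 3: 4, day 4: 2, day 5: 0.
Peak is 19.

19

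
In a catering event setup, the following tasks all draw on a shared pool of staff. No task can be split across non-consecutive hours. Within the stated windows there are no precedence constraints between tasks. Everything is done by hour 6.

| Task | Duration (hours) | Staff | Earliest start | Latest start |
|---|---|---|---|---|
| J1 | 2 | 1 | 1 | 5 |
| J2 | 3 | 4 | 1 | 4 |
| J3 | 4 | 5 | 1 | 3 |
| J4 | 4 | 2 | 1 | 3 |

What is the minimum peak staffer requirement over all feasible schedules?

11

Early-start (J1@1, J2@1, J3@1, J4@1) gives peak 12: h1:12  h2:12  h3:11  h4:7  h5:0  h6:0.
Shift J4→3.
Schedule J1@1, J2@1, J3@1, J4@3: h1:10  h2:10  h3:11  h4:7  h5:2  h6:2 — peak 11.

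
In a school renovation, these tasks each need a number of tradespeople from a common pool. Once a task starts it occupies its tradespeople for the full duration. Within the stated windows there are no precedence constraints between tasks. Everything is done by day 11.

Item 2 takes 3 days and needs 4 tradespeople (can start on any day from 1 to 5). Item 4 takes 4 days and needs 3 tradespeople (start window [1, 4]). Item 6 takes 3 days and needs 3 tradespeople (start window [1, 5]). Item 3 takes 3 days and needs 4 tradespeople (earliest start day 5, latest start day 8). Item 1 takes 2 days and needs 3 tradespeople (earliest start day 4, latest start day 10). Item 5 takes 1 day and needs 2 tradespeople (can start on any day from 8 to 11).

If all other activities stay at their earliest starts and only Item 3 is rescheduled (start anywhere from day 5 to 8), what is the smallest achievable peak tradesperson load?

10

Item 3@5: d1:10  d2:10  d3:10  d4:6  d5:7  d6:4  d7:4  d8:2  d9:0  d10:0  d11:0 → peak 10
Item 3@6: d1:10  d2:10  d3:10  d4:6  d5:3  d6:4  d7:4  d8:6  d9:0  d10:0  d11:0 → peak 10
Item 3@7: d1:10  d2:10  d3:10  d4:6  d5:3  d6:0  d7:4  d8:6  d9:4  d10:0  d11:0 → peak 10
Item 3@8: d1:10  d2:10  d3:10  d4:6  d5:3  d6:0  d7:0  d8:6  d9:4  d10:4  d11:0 → peak 10
Best is Item 3@5, peak 10.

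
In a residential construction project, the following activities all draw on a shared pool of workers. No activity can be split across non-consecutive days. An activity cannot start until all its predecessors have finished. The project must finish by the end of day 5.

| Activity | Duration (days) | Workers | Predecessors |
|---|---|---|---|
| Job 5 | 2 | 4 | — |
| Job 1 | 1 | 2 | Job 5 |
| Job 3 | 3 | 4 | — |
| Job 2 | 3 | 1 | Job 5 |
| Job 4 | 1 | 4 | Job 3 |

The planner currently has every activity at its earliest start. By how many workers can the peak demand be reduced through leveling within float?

0

Early-start peak: d1:8  d2:8  d3:7  d4:5  d5:1 ⇒ 8.
Leveled (Job 5@1, Job 1@3, Job 3@1, Job 2@3, Job 4@4): d1:8  d2:8  d3:7  d4:5  d5:1 ⇒ 8.
Reduction 8 − 8 = 0.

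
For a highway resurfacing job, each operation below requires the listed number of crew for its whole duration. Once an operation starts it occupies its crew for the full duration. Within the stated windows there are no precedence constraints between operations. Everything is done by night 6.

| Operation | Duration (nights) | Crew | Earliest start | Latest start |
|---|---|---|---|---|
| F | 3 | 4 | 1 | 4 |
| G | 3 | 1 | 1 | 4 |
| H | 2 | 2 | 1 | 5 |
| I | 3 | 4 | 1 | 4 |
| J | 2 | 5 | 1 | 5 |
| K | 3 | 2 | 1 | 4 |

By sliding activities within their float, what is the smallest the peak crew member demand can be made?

9

Early-start (F@1, G@1, H@1, I@1, J@1, K@1) gives peak 18: n1:18  n2:18  n3:11  n4:0  n5:0  n6:0.
Shift I→4, J→4.
Schedule F@1, G@1, H@1, I@4, J@4, K@1: n1:9  n2:9  n3:7  n4:9  n5:9  n6:4 — peak 9.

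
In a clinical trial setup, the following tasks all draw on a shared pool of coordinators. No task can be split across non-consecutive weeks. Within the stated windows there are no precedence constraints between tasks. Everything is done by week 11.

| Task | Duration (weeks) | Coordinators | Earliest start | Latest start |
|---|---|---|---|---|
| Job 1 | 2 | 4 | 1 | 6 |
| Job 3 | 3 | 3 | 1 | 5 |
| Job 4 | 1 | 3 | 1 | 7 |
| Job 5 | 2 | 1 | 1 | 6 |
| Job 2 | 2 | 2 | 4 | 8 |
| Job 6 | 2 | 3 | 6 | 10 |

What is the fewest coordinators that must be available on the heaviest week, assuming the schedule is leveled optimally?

Early-start (Job 1@1, Job 3@1, Job 4@1, Job 5@1, Job 2@4, Job 6@6) gives peak 11: w1:11  w2:8  w3:3  w4:2  w5:2  w6:3  w7:3  w8:0  w9:0  w10:0  w11:0.
Shift Job 3→3, Job 4→6, Job 5→3, Job 2→7, Job 6→9.
Schedule Job 1@1, Job 3@3, Job 4@6, Job 5@3, Job 2@7, Job 6@9: w1:4  w2:4  w3:4  w4:4  w5:3  w6:3  w7:2  w8:2  w9:3  w10:3  w11:0 — peak 4.

4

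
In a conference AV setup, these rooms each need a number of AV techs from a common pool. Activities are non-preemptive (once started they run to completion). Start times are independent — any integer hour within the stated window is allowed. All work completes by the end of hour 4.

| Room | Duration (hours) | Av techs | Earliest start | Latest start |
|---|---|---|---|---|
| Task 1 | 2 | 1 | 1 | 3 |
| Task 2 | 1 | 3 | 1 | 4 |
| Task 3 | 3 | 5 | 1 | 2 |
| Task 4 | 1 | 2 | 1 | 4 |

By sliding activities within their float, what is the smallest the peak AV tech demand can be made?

Early-start (Task 1@1, Task 2@1, Task 3@1, Task 4@1) gives peak 11: h1:11  h2:6  h3:5  h4:0.
Shift Task 3→2.
Schedule Task 1@1, Task 2@1, Task 3@2, Task 4@1: h1:6  h2:6  h3:5  h4:5 — peak 6.
Total AV tech-hours = 22 over 4 hours ⇒ peak ≥ ⌈22/4⌉ = 6, so 6 is optimal.

6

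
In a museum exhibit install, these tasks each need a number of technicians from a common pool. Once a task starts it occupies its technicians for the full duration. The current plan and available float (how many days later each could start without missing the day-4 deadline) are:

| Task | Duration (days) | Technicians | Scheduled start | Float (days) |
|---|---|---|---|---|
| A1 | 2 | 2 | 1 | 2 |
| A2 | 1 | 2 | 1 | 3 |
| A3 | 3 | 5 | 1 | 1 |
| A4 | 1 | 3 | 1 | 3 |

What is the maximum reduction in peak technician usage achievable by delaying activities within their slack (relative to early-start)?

5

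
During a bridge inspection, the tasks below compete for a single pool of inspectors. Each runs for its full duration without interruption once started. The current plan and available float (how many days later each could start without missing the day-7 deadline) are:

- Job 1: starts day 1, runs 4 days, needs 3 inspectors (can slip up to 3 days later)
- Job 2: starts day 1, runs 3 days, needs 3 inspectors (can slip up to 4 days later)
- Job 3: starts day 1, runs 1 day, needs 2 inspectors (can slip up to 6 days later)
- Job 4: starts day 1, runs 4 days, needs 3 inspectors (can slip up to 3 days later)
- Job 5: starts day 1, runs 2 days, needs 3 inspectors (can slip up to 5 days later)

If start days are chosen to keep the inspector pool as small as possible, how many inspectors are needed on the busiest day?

Early-start (Job 1@1, Job 2@1, Job 3@1, Job 4@1, Job 5@1) gives peak 14: d1:14  d2:12  d3:9  d4:6  d5:0  d6:0  d7:0.
Shift Job 3→5, Job 4→4, Job 5→6.
Schedule Job 1@1, Job 2@1, Job 3@5, Job 4@4, Job 5@6: d1:6  d2:6  d3:6  d4:6  d5:5  d6:6  d7:6 — peak 6.
Total inspector-days = 41 over 7 days ⇒ peak ≥ ⌈41/7⌉ = 6, so 6 is optimal.

6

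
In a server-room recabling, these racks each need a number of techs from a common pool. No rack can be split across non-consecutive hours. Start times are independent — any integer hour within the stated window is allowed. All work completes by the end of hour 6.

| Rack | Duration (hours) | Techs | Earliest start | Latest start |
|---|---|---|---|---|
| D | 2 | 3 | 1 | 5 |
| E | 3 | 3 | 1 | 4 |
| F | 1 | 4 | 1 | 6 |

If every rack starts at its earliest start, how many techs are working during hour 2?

At early start, hour 2 has: D, E.
Demand: 3 + 3 = 6.

6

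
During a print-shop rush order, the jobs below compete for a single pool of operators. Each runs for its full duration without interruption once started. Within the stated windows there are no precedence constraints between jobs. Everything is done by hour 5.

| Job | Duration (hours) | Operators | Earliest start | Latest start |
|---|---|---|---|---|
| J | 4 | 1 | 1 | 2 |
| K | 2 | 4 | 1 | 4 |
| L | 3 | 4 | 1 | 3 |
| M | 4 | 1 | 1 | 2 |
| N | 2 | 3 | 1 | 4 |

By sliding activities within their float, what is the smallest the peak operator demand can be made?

9

Early-start (J@1, K@1, L@1, M@1, N@1) gives peak 13: h1:13  h2:13  h3:6  h4:2  h5:0.
Shift L→3.
Schedule J@1, K@1, L@3, M@1, N@1: h1:9  h2:9  h3:6  h4:6  h5:4 — peak 9.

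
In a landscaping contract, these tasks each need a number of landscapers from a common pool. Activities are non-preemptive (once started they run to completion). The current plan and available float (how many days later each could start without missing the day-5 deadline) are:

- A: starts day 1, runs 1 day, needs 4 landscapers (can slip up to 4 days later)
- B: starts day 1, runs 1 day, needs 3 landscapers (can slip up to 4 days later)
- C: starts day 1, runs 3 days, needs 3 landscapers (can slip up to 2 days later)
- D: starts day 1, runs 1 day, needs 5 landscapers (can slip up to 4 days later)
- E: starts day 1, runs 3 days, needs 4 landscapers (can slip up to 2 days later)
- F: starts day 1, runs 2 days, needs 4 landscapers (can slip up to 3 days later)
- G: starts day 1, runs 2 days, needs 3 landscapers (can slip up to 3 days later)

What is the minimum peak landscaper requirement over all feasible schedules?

10

Early-start (A@1, B@1, C@1, D@1, E@1, F@1, G@1) gives peak 26: d1:26  d2:14  d3:7  d4:0  d5:0.
Shift D→5, E→2, F→4, G→2.
Schedule A@1, B@1, C@1, D@5, E@2, F@4, G@2: d1:10  d2:10  d3:10  d4:8  d5:9 — peak 10.
Total landscaper-days = 47 over 5 days ⇒ peak ≥ ⌈47/5⌉ = 10, so 10 is optimal.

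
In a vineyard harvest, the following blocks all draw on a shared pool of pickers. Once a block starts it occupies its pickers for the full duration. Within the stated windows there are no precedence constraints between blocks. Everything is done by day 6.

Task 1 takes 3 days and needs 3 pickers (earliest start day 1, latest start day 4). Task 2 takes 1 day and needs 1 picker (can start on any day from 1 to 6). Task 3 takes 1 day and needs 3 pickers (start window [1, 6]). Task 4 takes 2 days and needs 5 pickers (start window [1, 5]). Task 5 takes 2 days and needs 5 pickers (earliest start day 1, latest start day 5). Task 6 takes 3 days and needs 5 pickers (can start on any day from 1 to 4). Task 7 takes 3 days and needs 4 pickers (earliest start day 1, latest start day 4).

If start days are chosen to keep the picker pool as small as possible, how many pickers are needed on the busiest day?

Early-start (Task 1@1, Task 2@1, Task 3@1, Task 4@1, Task 5@1, Task 6@1, Task 7@1) gives peak 26: d1:26  d2:22  d3:12  d4:0  d5:0  d6:0.
Shift Task 5→5, Task 6→3, Task 7→2.
Schedule Task 1@1, Task 2@1, Task 3@1, Task 4@1, Task 5@5, Task 6@3, Task 7@2: d1:12  d2:12  d3:12  d4:9  d5:10  d6:5 — peak 12.

12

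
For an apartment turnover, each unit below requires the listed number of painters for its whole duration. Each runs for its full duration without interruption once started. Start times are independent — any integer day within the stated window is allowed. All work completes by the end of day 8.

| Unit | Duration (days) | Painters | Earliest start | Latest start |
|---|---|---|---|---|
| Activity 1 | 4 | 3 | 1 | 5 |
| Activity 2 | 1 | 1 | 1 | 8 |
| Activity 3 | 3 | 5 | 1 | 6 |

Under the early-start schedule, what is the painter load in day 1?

9

At early start, day 1 has: Activity 1, Activity 2, Activity 3.
Demand: 3 + 1 + 5 = 9.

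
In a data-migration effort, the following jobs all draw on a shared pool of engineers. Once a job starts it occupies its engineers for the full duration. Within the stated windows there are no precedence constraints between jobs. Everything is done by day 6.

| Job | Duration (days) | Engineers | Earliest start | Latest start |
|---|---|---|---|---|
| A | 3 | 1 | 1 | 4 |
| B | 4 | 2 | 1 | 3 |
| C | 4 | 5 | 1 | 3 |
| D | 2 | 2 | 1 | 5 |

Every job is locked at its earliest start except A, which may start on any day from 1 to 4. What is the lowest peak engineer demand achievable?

9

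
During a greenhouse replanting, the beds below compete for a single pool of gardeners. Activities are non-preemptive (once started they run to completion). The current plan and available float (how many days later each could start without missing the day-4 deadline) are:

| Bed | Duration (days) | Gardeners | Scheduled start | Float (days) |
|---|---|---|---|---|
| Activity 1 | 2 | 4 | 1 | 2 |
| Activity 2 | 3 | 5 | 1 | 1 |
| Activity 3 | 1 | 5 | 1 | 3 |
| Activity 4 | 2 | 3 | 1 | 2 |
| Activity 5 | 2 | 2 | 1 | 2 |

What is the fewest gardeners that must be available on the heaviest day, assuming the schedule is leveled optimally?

10

Early-start (Activity 1@1, Activity 2@1, Activity 3@1, Activity 4@1, Activity 5@1) gives peak 19: d1:19  d2:14  d3:5  d4:0.
Shift Activity 3→4, Activity 4→3, Activity 5→3.
Schedule Activity 1@1, Activity 2@1, Activity 3@4, Activity 4@3, Activity 5@3: d1:9  d2:9  d3:10  d4:10 — peak 10.
Total gardener-days = 38 over 4 days ⇒ peak ≥ ⌈38/4⌉ = 10, so 10 is optimal.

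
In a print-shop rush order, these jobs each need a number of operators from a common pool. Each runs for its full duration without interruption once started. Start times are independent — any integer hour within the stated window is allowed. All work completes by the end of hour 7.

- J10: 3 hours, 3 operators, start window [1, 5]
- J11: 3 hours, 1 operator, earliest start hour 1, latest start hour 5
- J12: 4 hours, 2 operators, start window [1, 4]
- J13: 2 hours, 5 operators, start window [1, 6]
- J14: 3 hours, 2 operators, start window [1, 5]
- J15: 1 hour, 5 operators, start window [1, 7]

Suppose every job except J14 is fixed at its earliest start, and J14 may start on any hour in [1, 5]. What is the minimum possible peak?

16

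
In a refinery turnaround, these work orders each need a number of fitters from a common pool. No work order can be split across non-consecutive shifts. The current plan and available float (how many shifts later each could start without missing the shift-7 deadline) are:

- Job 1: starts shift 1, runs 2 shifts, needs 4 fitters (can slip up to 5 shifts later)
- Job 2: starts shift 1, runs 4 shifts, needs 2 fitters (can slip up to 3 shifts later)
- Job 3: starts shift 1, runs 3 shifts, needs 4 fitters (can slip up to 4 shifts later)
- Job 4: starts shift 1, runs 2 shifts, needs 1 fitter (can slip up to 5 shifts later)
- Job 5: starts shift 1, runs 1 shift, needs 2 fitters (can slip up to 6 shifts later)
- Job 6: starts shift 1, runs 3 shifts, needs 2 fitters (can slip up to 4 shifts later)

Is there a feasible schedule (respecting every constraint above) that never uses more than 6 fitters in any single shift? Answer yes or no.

yes

Schedule Job 1@1, Job 2@1, Job 3@3, Job 4@6, Job 5@6, Job 6@5: s1:6  s2:6  s3:6  s4:6  s5:6  s6:5  s7:3 — peak 6 ≤ 6.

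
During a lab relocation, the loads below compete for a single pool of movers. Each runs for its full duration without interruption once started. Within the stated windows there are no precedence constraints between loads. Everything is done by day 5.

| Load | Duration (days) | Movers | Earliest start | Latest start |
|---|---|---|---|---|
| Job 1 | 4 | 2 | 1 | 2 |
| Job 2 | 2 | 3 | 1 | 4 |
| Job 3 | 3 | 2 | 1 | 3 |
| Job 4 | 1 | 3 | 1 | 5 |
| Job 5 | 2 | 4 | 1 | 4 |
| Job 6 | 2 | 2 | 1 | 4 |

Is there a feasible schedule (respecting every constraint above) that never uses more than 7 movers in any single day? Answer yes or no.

The minimum achievable peak is 8; 7 < 8, so no feasible schedule stays within the cap.

no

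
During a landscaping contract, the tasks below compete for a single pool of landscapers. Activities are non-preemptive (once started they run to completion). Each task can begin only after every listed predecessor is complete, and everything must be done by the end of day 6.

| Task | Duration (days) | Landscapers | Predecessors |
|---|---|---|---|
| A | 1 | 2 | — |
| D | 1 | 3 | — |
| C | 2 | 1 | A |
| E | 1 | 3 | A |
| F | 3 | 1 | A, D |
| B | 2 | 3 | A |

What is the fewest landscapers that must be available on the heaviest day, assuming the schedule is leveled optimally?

4

Early-start (A@1, D@1, C@2, E@2, F@2, B@2) gives peak 8: d1:5  d2:8  d3:5  d4:1  d5:0  d6:0.
Shift D→2, E→3, F→4, B→4.
Schedule A@1, D@2, C@2, E@3, F@4, B@4: d1:2  d2:4  d3:4  d4:4  d5:4  d6:1 — peak 4.
Total landscaper-days = 19 over 6 days ⇒ peak ≥ ⌈19/6⌉ = 4, so 4 is optimal.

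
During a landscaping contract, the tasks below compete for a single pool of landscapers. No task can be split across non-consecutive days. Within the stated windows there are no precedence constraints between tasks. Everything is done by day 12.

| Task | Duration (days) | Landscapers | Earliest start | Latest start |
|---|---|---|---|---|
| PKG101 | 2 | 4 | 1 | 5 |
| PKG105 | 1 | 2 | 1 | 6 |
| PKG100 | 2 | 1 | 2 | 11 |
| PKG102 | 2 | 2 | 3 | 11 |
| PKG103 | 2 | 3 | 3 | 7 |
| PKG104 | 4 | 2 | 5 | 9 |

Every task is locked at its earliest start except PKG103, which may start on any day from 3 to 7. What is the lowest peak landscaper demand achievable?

6

PKG103@3: d1:6  d2:5  d3:6  d4:5  d5:2  d6:2  d7:2  d8:2  d9:0  d10:0  d11:0  d12:0 → peak 6
PKG103@4: d1:6  d2:5  d3:3  d4:5  d5:5  d6:2  d7:2  d8:2  d9:0  d10:0  d11:0  d12:0 → peak 6
PKG103@5: d1:6  d2:5  d3:3  d4:2  d5:5  d6:5  d7:2  d8:2  d9:0  d10:0  d11:0  d12:0 → peak 6
PKG103@6: d1:6  d2:5  d3:3  d4:2  d5:2  d6:5  d7:5  d8:2  d9:0  d10:0  d11:0  d12:0 → peak 6
PKG103@7: d1:6  d2:5  d3:3  d4:2  d5:2  d6:2  d7:5  d8:5  d9:0  d10:0  d11:0  d12:0 → peak 6
Best is PKG103@3, peak 6.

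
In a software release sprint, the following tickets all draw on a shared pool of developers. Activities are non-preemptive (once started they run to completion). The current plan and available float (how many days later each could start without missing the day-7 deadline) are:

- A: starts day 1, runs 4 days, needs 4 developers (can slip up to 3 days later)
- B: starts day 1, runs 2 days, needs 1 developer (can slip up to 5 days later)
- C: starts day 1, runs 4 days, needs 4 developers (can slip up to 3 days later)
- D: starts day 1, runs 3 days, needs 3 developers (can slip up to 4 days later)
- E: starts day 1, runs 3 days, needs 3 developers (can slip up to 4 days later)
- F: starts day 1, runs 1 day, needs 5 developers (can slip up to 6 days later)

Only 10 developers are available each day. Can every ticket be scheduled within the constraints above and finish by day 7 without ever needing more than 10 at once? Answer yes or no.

Schedule A@1, B@1, C@2, D@5, E@5, F@1: d1:10  d2:9  d3:8  d4:8  d5:10  d6:6  d7:6 — peak 10 ≤ 10.

yes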